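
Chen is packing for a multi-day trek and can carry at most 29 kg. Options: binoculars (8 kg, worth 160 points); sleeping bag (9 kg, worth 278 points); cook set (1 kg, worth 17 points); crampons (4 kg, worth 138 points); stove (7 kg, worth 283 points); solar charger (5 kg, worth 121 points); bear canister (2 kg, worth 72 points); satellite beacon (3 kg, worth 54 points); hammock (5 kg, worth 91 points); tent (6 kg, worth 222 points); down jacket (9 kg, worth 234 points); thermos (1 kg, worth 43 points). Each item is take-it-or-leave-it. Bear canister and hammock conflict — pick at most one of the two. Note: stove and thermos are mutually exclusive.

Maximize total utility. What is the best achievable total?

Best packing: sleeping bag + cook set + crampons + stove + bear canister + tent — 29 kg, 1010 total.

1010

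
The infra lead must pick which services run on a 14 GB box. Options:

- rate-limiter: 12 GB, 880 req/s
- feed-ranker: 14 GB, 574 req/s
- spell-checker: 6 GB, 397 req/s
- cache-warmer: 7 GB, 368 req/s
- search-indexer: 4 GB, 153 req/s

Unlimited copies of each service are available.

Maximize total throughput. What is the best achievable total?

880

The ratio ordering already packs tightly: rate-limiter, 12 GB, 880.
No other feasible combination exceeds 880.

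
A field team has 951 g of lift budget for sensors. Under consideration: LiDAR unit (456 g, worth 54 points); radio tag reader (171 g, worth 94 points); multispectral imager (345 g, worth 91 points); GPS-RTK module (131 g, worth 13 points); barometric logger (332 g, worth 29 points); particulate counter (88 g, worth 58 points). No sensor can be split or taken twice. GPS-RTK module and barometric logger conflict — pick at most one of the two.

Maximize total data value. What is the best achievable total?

272

Taking the top-ratio sensors first gives radio tag reader + multispectral imager + GPS-RTK module + particulate counter for 256 (735 g).
The 131 g tied up in GPS-RTK module is better spent on barometric logger — total rises to 272 (936 g).
Runner-up radio tag reader + multispectral imager + GPS-RTK module + particulate counter tops out at 256.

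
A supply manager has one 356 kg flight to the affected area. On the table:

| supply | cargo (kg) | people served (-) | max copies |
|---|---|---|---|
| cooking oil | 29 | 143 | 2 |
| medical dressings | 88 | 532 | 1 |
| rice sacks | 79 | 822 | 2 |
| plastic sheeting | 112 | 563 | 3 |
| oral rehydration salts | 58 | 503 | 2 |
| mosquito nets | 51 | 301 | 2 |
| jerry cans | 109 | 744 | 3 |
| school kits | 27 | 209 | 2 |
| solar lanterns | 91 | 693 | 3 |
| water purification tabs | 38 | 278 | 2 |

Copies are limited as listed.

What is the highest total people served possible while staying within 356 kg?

3206

Filling by ratio: 2×rice sacks + 2×oral rehydration salts + 2×school kits for 3068, with 28 kg left unused.
Dropping 2×school kits frees 54 kg; slotting in 2×water purification tabs (76 kg) lifts the total to 3206 at 350 kg.
Every other selection either busts 356 kg or exceeds an availability limit or fails to beat 3206.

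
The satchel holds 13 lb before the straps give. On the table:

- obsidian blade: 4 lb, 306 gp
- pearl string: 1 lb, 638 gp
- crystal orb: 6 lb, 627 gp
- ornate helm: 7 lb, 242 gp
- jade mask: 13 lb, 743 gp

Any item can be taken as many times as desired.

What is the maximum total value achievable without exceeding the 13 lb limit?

Taking 13×pearl string: 13 lb used, 8294 in value.
Nothing else within 13 lb beats 8294.

8294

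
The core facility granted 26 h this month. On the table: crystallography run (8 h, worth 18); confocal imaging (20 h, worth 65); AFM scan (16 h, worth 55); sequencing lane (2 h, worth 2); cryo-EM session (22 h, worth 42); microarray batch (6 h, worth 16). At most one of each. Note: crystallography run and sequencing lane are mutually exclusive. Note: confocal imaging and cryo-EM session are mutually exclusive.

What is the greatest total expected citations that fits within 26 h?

81

Density check — AFM scan 3.44, confocal imaging 3.25, microarray batch 2.67 are the best per h.
The ratio heuristic lands on AFM scan + sequencing lane + microarray batch (73) but leaves 2 h idle.
The 18 h tied up in AFM scan and sequencing lane is better spent on confocal imaging — total rises to 81 (26 h).
Runner-up crystallography run + AFM scan tops out at 73.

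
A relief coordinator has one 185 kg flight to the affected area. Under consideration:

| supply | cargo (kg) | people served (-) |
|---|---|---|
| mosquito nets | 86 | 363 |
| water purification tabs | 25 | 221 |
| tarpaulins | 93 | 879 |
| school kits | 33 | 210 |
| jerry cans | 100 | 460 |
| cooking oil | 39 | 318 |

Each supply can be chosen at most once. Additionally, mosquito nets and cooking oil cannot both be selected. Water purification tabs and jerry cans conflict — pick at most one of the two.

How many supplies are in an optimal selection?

3

Best achievable people served is 1418.
One optimal bundle: water purification tabs + tarpaulins + cooking oil (157 kg).
Any selection reaching 1418 contains exactly 3 supplies.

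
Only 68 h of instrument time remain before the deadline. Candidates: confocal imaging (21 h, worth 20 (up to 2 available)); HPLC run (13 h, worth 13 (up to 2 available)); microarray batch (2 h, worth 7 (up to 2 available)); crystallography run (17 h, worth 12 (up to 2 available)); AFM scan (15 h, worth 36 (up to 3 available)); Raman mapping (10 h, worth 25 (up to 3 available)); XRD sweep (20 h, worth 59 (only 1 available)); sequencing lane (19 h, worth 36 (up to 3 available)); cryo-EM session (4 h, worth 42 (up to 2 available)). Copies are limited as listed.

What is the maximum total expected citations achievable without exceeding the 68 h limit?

By expected citations per h: cryo-EM session 10.50, microarray batch 3.50, XRD sweep 2.95 lead.
Taking the top-ratio experiments first gives 2×microarray batch + 3×Raman mapping + XRD sweep + 2×cryo-EM session for 232 (62 h).
The 10 h tied up in Raman mapping is better spent on AFM scan — total rises to 243 (67 h).
No other feasible combination exceeds 243.

243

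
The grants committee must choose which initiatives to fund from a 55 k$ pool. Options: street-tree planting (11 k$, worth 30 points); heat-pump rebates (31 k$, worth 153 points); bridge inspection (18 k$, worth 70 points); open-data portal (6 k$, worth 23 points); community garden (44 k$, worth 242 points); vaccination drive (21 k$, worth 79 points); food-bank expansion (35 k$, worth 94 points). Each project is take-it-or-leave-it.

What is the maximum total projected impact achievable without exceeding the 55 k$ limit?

272

Taking the top-ratio projects first gives open-data portal + community garden for 265 (50 k$).
Replace open-data portal with street-tree planting: the trade gains 7 net, giving 272 at 55 k$.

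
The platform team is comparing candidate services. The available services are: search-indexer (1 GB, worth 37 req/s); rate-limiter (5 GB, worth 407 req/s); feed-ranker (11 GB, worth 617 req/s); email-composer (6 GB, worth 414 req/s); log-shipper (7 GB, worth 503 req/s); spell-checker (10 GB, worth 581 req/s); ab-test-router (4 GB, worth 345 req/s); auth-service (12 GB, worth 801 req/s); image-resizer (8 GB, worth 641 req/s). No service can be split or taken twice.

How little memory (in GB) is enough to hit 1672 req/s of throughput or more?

23

Look for the lowest-memory combination reaching 1672.
Taking search-indexer + rate-limiter + email-composer + log-shipper + ab-test-router gives 1706 (≥ 1672) for 23 GB.
Below 23 GB the best achievable stays under 1672.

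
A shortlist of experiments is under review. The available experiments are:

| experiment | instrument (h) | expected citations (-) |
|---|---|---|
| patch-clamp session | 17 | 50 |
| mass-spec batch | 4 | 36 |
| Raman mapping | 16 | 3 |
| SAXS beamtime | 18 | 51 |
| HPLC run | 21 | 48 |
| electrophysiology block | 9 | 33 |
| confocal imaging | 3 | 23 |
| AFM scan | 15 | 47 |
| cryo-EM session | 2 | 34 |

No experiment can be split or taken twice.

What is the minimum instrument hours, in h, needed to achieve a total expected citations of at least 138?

24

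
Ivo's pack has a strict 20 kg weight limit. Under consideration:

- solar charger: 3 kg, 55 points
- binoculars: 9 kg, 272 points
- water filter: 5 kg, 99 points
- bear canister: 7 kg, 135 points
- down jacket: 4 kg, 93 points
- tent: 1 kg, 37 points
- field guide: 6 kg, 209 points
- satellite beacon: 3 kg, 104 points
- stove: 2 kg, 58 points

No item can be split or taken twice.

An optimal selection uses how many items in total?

4

The maximum utility within 20 kg is 643.
One optimal bundle: binoculars + field guide + satellite beacon + stove (20 kg).
All optima have 4 items.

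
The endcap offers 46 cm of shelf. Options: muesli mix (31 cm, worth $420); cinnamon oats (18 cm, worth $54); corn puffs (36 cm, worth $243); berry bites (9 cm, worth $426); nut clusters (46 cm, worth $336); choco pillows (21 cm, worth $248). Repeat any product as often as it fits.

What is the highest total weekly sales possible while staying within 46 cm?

The ratio ordering already packs tightly: 5×berry bites, 45 cm, 2130.

2130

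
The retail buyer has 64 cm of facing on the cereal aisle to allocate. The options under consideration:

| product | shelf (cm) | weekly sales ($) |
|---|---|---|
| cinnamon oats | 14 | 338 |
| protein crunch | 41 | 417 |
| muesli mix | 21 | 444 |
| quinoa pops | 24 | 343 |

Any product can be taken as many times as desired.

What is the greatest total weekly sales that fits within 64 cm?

1458

Filling by ratio: 4×cinnamon oats for 1352, with 8 cm left unused.
The 14 cm tied up in cinnamon oats is better spent on muesli mix — total rises to 1458 (63 cm).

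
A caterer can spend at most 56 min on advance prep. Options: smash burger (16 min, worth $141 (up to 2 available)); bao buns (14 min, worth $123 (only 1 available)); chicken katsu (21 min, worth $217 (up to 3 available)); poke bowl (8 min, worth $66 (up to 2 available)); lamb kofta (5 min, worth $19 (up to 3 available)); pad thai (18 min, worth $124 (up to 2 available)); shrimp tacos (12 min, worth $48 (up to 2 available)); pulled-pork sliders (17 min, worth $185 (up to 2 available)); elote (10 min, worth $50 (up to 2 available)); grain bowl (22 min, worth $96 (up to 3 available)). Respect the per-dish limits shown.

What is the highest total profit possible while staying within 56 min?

Chicken katsu + 2×pulled-pork sliders uses 55 of the 56 min and totals 587.
Every other selection either busts 56 min or exceeds an availability limit or fails to beat 587.

587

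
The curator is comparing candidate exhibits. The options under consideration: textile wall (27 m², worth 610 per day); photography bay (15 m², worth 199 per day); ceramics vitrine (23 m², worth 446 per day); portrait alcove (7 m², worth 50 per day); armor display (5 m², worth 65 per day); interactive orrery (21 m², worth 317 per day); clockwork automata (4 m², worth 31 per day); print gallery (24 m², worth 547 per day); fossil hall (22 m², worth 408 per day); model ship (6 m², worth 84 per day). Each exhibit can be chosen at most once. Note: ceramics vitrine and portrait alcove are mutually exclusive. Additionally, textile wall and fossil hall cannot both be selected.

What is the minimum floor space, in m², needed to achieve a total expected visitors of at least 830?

45

Minimise m² subject to total expected visitors ≥ 830.
interactive orrery + print gallery reaches 864 using 45 m².
No combination under 45 m² hits 830.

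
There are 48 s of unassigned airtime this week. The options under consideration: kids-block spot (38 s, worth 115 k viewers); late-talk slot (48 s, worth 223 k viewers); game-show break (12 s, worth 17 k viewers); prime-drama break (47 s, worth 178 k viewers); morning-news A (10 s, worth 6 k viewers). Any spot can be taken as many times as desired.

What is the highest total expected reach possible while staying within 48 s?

223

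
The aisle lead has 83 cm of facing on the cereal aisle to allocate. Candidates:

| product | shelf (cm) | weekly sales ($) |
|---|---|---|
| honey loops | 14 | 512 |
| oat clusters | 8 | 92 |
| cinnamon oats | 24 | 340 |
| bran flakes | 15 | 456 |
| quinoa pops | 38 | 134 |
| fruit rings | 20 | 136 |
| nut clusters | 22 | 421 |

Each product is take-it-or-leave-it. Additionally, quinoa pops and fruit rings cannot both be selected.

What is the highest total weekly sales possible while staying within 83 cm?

1821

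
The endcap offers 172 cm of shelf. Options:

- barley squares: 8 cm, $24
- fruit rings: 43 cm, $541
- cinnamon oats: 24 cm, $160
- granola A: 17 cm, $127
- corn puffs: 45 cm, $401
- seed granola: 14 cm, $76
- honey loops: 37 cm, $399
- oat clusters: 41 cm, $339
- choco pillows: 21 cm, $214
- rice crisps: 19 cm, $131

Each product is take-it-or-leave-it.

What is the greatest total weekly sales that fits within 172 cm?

1715

Taking the top-ratio products first gives barley squares + fruit rings + granola A + corn puffs + honey loops + choco pillows for 1706 (171 cm).
The 25 cm tied up in barley squares and granola A is better spent on cinnamon oats — total rises to 1715 (170 cm).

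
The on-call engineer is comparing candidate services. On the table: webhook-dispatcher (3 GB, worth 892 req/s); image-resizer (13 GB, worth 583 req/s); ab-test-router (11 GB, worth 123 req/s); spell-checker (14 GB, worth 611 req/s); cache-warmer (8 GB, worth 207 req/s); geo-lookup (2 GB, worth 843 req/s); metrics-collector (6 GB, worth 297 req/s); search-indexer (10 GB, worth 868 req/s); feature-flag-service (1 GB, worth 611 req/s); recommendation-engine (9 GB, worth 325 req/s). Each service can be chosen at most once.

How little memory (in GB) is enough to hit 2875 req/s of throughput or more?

Need the lightest bundle worth ≥ 2875.
webhook-dispatcher + geo-lookup + search-indexer + feature-flag-service reaches 3214 using 16 GB.
No combination under 16 GB hits 2875.

16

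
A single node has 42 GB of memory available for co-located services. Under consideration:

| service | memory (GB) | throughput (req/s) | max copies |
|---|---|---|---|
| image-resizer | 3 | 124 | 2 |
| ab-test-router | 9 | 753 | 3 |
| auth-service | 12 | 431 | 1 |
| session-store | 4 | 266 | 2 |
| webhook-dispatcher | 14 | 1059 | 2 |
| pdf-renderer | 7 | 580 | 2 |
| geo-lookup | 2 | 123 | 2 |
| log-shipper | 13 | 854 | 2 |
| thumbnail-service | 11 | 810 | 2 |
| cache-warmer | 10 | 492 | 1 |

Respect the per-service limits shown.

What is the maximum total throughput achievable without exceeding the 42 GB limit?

3419

By throughput per GB: ab-test-router 83.67, pdf-renderer 82.86, webhook-dispatcher 75.64 lead.
The ratio ordering already packs tightly: 3×ab-test-router + 2×pdf-renderer, 41 GB, 3419.
The spare 1 GB is too small for any remaining service, and no exchange beats 3419.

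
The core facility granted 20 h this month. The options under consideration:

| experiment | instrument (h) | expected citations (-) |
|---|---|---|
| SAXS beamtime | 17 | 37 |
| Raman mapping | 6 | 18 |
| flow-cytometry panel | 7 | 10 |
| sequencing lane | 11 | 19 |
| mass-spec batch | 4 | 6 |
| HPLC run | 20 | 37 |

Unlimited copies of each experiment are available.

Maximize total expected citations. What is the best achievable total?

Best packing: 3×Raman mapping — 18 h, 54 total.
No other feasible combination exceeds 54.

54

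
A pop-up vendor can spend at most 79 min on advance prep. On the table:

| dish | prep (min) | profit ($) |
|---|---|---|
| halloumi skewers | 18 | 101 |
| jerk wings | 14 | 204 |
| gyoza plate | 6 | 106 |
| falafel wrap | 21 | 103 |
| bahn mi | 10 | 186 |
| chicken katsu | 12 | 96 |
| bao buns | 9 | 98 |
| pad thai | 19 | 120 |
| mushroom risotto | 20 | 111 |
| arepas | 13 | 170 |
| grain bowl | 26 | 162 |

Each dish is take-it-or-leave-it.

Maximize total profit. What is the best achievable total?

Filling by ratio: jerk wings + gyoza plate + bahn mi + chicken katsu + bao buns + arepas for 860, with 15 min left unused.
Replace chicken katsu with grain bowl: the trade gains 66 net, giving 926 at 78 min.
The closest alternative, jerk wings + gyoza plate + bahn mi + bao buns + pad thai + arepas, reaches only 884.

926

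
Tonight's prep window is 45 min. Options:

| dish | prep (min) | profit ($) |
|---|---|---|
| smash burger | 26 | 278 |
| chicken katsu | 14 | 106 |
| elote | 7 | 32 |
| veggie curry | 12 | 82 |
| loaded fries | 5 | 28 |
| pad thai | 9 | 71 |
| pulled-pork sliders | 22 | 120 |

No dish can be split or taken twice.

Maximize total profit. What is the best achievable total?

412

The ratio heuristic lands on smash burger + loaded fries + pad thai (377) but leaves 5 min idle.
Dropping pad thai frees 9 min; slotting in chicken katsu (14 min) lifts the total to 412 at 45 min.
An exhaustive check of the 128 subsets confirms 412.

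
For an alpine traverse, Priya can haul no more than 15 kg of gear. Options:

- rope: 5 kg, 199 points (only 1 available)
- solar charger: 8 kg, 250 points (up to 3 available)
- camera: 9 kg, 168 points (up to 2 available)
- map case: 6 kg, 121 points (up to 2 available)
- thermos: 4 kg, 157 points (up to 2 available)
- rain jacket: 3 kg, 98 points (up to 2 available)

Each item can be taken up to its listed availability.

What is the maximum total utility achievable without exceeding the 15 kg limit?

552

The ratio heuristic lands on rope + 2×thermos (513) but leaves 2 kg idle.
Dropping thermos frees 4 kg; slotting in 2×rain jacket (6 kg) lifts the total to 552 at 15 kg.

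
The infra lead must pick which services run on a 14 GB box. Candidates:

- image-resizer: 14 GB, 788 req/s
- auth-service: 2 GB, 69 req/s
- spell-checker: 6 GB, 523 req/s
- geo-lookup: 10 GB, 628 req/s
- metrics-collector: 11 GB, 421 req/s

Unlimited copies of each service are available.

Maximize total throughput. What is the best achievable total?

Ranking by ratio (throughput/GB): spell-checker 87.17, geo-lookup 62.80, image-resizer 56.29.
Taking auth-service + 2×spell-checker: 14 GB used, 1115 in throughput.
No other feasible combination exceeds 1115.

1115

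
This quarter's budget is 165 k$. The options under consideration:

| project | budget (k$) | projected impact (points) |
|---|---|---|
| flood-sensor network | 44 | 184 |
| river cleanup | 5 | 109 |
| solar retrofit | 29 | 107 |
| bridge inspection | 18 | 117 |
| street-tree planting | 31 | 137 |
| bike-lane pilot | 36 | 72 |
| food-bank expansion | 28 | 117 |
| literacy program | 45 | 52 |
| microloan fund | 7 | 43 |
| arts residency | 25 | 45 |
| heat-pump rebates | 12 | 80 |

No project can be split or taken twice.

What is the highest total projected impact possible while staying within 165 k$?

814

By projected impact per k$: river cleanup 21.80, heat-pump rebates 6.67, bridge inspection 6.50, microloan fund 6.14 lead.
A density-first pass picks flood-sensor network + river cleanup + bridge inspection + street-tree planting + food-bank expansion + microloan fund + heat-pump rebates — 787 at 145 k$.
The 12 k$ tied up in heat-pump rebates is better spent on solar retrofit — total rises to 814 (162 k$).
No other feasible combination exceeds 814.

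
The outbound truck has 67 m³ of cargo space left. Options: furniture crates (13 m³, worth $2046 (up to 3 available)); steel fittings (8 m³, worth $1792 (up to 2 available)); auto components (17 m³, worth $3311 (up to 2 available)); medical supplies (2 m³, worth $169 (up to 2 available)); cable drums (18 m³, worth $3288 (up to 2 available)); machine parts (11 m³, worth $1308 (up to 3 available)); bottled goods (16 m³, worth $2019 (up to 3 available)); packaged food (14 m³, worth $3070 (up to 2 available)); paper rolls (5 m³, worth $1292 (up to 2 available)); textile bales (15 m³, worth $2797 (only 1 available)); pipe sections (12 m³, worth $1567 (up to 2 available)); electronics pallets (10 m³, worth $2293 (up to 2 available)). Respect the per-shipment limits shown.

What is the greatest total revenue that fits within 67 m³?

Greedy by ratio would take 2×steel fittings + 2×medical supplies + packaged food + 2×paper rolls + 2×electronics pallets: 64 m³ used, total 14162.
Replace steel fittings and 2×medical supplies with packaged food: the trade gains 940 net, giving 15102 at 66 m³.
Nothing else within 67 m³ beats 15102.

15102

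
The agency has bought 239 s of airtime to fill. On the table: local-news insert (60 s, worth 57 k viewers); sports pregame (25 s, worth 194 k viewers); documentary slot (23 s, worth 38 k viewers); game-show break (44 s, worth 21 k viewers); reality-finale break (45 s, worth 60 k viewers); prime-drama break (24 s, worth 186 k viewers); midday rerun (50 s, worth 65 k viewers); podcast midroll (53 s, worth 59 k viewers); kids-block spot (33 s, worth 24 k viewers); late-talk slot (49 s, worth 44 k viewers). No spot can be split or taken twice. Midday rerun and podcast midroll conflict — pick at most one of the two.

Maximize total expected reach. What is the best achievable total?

Ranking by ratio (expected reach/s): sports pregame 7.76, prime-drama break 7.75, documentary slot 1.65.
Local-news insert + sports pregame + documentary slot + reality-finale break + prime-drama break + midday rerun uses 227 of the 239 s and totals 600.
Runner-up local-news insert + sports pregame + documentary slot + reality-finale break + prime-drama break + podcast midroll tops out at 594.

600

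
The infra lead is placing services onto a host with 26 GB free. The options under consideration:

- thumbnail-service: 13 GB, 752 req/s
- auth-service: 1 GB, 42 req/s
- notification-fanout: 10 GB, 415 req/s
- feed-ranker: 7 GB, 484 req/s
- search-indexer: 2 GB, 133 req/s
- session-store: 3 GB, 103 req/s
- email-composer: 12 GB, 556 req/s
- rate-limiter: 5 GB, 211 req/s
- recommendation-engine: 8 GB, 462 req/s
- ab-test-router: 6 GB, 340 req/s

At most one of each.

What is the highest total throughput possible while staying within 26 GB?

1576

A density-first pass picks thumbnail-service + auth-service + feed-ranker + search-indexer + session-store — 1514 at 26 GB.
Dropping auth-service and search-indexer and session-store frees 6 GB; slotting in ab-test-router (6 GB) lifts the total to 1576 at 26 GB.
The closest alternative, feed-ranker + search-indexer + session-store + recommendation-engine + ab-test-router, reaches only 1522.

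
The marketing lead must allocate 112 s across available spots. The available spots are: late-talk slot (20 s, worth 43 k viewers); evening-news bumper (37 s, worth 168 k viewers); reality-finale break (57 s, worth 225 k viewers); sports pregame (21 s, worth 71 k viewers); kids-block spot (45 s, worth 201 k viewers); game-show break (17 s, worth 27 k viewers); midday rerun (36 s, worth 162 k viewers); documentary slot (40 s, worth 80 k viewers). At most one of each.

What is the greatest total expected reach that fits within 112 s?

440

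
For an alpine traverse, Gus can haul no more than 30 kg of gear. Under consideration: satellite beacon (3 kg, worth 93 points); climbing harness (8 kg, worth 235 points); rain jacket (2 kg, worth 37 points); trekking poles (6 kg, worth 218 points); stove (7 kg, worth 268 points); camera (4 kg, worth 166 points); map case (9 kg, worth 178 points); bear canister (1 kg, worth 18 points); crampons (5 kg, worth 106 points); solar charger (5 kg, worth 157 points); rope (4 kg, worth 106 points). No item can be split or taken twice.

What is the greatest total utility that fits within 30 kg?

1044

Greedy by ratio would take satellite beacon + trekking poles + stove + camera + bear canister + solar charger + rope: 30 kg used, total 1026.
Replace satellite beacon and bear canister and rope with climbing harness: the trade gains 18 net, giving 1044 at 30 kg.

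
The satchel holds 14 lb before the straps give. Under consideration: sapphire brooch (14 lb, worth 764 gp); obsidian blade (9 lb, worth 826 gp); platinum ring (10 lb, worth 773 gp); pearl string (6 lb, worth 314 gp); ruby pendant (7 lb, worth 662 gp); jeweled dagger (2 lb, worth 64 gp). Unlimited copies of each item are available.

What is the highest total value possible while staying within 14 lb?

2×ruby pendant uses 14 of the 14 lb and totals 1324.
Nothing else within 14 lb beats 1324.

1324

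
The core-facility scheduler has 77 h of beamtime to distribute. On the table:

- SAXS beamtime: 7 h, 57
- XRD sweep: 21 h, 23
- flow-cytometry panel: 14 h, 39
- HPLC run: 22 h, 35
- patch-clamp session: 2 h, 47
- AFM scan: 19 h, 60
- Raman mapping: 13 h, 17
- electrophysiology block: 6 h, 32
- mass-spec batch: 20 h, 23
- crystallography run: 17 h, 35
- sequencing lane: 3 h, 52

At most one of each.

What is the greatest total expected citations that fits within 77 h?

322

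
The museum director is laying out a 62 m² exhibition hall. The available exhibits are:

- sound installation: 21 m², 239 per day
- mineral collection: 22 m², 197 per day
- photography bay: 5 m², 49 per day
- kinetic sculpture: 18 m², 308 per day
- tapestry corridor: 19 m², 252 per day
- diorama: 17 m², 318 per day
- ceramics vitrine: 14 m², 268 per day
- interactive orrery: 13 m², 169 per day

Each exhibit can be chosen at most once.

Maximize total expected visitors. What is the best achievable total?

1063

Taking kinetic sculpture + diorama + ceramics vitrine + interactive orrery: 62 m² used, 1063 in expected visitors.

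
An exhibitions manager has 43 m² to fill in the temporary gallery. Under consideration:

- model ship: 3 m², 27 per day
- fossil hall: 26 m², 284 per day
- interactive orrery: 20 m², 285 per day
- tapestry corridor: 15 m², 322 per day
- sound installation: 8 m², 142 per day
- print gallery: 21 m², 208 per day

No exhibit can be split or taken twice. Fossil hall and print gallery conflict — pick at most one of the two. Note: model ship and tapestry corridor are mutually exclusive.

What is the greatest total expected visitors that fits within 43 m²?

749

Density check — tapestry corridor 21.47, sound installation 17.75, interactive orrery 14.25, fossil hall 10.92 are the best per m².
Taking interactive orrery + tapestry corridor + sound installation: 43 m² used, 749 in expected visitors.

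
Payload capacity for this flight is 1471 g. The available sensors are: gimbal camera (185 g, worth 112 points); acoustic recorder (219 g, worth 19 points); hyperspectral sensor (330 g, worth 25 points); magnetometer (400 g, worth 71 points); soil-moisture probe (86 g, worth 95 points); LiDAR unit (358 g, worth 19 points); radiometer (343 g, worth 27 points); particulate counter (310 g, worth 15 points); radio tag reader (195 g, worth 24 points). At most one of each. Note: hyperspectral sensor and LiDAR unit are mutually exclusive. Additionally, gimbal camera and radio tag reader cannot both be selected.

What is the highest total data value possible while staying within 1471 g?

By data value per g: soil-moisture probe 1.10, gimbal camera 0.61, magnetometer 0.18 lead.
Best packing: gimbal camera + hyperspectral sensor + magnetometer + soil-moisture probe + radiometer — 1344 g, 330 total.
The closest alternative, gimbal camera + acoustic recorder + magnetometer + soil-moisture probe + radiometer, reaches only 324.

330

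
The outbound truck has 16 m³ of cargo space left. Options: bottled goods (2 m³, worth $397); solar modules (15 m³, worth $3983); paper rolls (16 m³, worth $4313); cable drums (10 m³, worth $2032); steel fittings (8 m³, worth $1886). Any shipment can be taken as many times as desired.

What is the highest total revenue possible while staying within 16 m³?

4313

Taking paper rolls: 16 m³ used, 4313 in revenue.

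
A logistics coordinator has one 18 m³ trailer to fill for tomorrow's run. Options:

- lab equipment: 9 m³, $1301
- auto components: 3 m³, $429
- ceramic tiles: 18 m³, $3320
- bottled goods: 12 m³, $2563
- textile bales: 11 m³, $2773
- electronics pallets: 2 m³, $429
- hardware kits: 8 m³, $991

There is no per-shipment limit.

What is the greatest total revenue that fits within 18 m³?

By revenue per m³: textile bales 252.09, electronics pallets 214.50, bottled goods 213.58, ceramic tiles 184.44 lead.
Auto components + textile bales + 2×electronics pallets uses 18 of the 18 m³ and totals 4060.
Nothing else within 18 m³ beats 4060.

4060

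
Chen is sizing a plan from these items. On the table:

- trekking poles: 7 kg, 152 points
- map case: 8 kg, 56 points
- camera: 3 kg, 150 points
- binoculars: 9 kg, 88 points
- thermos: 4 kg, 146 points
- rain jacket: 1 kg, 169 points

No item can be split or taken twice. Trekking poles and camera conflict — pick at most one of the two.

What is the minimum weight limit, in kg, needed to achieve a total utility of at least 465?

Need the lightest bundle worth ≥ 465.
camera + thermos + rain jacket reaches 465 using 8 kg.
Below 8 kg the best achievable stays under 465.

8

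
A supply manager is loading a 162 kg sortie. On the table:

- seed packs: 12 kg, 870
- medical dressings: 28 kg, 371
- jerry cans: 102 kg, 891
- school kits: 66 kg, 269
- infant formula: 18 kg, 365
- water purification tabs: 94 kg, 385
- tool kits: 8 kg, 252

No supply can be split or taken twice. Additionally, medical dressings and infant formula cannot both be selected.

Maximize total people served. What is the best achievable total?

Best packing: seed packs + medical dressings + jerry cans + tool kits — 150 kg, 2384 total.
An exhaustive check of the 128 subsets confirms 2384.

2384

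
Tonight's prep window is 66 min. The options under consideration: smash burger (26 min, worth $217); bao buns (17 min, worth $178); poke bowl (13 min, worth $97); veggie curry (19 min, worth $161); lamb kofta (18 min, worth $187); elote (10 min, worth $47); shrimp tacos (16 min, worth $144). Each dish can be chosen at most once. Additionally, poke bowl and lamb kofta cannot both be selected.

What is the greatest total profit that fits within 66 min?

582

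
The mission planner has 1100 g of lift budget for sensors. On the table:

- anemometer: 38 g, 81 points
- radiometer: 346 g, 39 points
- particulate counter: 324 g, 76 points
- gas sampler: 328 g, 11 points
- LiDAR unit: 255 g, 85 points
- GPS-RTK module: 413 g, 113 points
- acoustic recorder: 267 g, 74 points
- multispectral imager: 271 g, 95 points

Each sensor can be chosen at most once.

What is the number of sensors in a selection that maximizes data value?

4

Optimal total is 374.
One optimal bundle: anemometer + LiDAR unit + GPS-RTK module + multispectral imager (977 g).
Any selection reaching 374 contains exactly 4 sensors.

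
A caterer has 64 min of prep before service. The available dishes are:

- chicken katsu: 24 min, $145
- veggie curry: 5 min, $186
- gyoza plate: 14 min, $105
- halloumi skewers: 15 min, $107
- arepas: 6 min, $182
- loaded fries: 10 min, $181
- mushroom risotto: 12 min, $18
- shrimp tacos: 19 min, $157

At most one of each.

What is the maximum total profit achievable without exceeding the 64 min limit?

851

Filling by ratio: veggie curry + gyoza plate + arepas + loaded fries + shrimp tacos for 811, with 10 min left unused.
Replace gyoza plate with chicken katsu: the trade gains 40 net, giving 851 at 64 min.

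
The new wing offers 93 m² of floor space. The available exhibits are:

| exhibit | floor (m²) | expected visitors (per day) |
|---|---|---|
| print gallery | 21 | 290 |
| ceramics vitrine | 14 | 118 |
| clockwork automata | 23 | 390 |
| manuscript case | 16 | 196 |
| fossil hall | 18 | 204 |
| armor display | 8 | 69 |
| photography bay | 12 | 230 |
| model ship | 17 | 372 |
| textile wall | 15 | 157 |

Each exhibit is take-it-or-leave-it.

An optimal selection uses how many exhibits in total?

Optimal total is 1486.
One optimal bundle: print gallery + clockwork automata + fossil hall + photography bay + model ship (91 m²).
All optima have 5 exhibits.

5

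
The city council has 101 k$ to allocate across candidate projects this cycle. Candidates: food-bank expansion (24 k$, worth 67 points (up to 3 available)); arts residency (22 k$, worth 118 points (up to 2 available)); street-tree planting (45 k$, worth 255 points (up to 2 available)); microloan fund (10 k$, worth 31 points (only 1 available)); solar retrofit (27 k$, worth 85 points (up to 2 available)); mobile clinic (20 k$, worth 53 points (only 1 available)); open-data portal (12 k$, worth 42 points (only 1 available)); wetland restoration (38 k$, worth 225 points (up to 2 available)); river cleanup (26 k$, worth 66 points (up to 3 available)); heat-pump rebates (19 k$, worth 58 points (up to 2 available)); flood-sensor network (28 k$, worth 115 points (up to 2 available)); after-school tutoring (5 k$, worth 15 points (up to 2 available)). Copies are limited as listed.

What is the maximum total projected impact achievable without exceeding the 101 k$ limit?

568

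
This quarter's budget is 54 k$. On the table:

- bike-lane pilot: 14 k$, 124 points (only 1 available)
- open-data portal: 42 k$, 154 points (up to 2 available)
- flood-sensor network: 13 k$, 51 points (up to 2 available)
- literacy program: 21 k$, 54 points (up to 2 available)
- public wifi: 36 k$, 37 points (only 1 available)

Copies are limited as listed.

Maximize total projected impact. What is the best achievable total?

A density-first pass picks bike-lane pilot + 2×flood-sensor network — 226 at 40 k$.
Dropping flood-sensor network frees 13 k$; slotting in literacy program (21 k$) lifts the total to 229 at 48 k$.
Every other selection either busts 54 k$ or exceeds an availability limit or fails to beat 229.

229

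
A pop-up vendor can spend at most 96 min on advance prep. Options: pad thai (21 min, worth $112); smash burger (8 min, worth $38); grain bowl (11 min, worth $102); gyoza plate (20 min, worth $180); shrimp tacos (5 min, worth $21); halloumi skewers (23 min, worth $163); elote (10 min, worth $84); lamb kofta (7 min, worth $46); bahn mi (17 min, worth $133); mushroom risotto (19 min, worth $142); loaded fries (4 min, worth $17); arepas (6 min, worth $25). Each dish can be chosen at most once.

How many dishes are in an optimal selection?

6

Best achievable profit is 748.
For example gyoza plate + halloumi skewers + elote + lamb kofta + bahn mi + mushroom risotto achieves it, using 96 min.
All optima have 6 dishes.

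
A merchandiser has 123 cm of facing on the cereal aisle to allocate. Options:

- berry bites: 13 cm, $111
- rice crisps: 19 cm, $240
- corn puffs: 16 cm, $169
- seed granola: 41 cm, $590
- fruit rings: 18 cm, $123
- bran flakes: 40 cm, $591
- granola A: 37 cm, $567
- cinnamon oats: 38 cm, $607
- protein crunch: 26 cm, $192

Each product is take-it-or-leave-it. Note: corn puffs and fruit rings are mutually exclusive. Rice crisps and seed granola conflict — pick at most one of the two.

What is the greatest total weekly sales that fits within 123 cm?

1788

By weekly sales per cm: cinnamon oats 15.97, granola A 15.32, bran flakes 14.78 lead.
Greedy by ratio would take bran flakes + granola A + cinnamon oats: 115 cm used, total 1765.
The 37 cm tied up in granola A is better spent on seed granola — total rises to 1788 (119 cm).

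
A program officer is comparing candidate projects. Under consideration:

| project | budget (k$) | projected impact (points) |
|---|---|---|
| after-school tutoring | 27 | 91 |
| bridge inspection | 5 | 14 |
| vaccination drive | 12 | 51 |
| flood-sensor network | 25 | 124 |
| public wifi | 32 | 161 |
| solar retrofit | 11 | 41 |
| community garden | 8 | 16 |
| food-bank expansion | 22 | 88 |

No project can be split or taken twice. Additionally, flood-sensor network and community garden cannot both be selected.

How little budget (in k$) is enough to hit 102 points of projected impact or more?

25

Need the lightest bundle worth ≥ 102.
Taking flood-sensor network gives 124 (≥ 102) for 25 k$.
Any bundle with less than 25 k$ falls short of 102.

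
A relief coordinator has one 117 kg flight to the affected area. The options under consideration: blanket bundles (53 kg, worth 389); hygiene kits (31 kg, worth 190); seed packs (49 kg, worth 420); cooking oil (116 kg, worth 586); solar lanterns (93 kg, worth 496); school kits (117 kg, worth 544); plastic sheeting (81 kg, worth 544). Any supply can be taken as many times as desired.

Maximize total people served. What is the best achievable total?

Density check — seed packs 8.57, blanket bundles 7.34, plastic sheeting 6.72 are the best per kg.
Best packing: 2×seed packs — 98 kg, 840 total.

840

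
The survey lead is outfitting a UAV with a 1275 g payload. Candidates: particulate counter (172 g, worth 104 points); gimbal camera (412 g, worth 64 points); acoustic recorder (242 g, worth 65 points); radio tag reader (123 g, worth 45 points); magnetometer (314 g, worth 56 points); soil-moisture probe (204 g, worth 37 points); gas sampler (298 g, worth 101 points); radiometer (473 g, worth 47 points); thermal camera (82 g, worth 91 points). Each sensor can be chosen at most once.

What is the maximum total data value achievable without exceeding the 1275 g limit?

462

Ranking by ratio (data value/g): thermal camera 1.11, particulate counter 0.60, radio tag reader 0.37, gas sampler 0.34.
Greedy by ratio would take particulate counter + acoustic recorder + radio tag reader + soil-moisture probe + gas sampler + thermal camera: 1121 g used, total 443.
Replace soil-moisture probe with magnetometer: the trade gains 19 net, giving 462 at 1231 g.
An exhaustive check of the 512 subsets confirms 462.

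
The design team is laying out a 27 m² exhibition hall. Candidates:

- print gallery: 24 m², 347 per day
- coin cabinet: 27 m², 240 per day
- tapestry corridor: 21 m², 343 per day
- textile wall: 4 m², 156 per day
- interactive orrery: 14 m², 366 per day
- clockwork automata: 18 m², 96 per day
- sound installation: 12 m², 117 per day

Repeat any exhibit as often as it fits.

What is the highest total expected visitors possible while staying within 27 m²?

936

Ranking by ratio (expected visitors/m²): textile wall 39.00, interactive orrery 26.14, tapestry corridor 16.33, print gallery 14.46.
6×textile wall uses 24 of the 27 m² and totals 936.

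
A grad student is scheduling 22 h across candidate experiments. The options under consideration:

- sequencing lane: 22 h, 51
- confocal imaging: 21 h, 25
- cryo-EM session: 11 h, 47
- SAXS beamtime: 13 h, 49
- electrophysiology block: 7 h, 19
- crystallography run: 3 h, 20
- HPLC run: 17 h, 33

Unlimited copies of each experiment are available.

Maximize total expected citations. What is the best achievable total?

Taking 7×crystallography run: 21 h used, 140 in expected citations.
Nothing else within 22 h beats 140.

140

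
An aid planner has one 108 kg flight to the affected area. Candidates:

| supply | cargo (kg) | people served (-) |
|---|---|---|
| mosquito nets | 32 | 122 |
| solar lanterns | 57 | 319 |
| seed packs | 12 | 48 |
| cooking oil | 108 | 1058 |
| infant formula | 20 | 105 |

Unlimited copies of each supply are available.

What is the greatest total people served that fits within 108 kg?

1058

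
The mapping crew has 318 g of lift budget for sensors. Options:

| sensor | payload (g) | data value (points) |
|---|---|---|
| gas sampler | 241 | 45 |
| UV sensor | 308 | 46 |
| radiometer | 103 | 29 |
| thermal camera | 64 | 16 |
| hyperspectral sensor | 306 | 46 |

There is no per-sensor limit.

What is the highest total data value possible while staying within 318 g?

87

By data value per g: radiometer 0.28, thermal camera 0.25, gas sampler 0.19 lead.
Best packing: 3×radiometer — 309 g, 87 total.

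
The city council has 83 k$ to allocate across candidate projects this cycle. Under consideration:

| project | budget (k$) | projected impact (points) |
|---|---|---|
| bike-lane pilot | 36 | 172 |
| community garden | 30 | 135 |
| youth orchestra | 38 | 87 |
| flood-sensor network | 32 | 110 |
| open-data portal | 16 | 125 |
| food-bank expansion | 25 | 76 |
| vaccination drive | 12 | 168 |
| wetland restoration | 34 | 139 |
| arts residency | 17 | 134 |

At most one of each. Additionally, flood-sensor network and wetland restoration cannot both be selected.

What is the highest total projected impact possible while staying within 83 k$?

Best packing: bike-lane pilot + open-data portal + vaccination drive + arts residency — 81 k$, 599 total.

599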